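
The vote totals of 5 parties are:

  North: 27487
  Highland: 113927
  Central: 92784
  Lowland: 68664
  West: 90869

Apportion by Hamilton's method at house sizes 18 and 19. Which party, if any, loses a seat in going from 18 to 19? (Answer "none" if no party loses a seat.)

At 18 seats: North 2, Highland 5, Central 4, Lowland 3, West 4.
At 19 seats: North 1, Highland 6, Central 5, Lowland 3, West 4.
North drops from 2 to 1.

North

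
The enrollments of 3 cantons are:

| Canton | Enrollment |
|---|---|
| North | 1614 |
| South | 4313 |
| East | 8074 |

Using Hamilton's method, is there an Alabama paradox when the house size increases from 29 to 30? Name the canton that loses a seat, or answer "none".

none

At 29 seats: North 3, South 9, East 17.
At 30 seats: North 4, South 9, East 17.
No canton's allocation decreased.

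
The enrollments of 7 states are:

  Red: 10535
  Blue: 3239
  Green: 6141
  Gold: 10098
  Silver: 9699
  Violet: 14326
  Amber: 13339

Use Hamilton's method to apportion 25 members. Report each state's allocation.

Red=4, Blue=1, Green=2, Gold=4, Silver=4, Violet=5, Amber=5

Standard divisor: 67377 ÷ 25 ≈ 2695.08.
Standard quotas: Red 3.9090, Blue 1.2018, Green 2.2786, Gold 3.7468, Silver 3.5988, Violet 5.3156, Amber 4.9494.
Lower quotas: Red 3, Blue 1, Green 2, Gold 3, Silver 3, Violet 5, Amber 4 (sum 21, leaving 4 seats).
Remainders in descending order: Amber 0.9494, Red 0.9090, Gold 0.7468, Silver 0.5988, Violet 0.3156, Green 0.2786, Blue 0.2018.
Largest remainders: Amber, Red, Gold, Silver receive the extra seats.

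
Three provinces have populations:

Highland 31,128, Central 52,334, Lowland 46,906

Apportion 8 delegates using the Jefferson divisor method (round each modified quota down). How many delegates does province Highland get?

Standard divisor 130368/8 ≈ 16296; standard quotas: Highland 1.910, Central 3.211, Lowland 2.878.
Rounding down gives 1, 3, 2 = 6 seats, so the divisor must be adjusted.
With modified divisor 14300: modified quotas Highland 2.177, Central 3.660, Lowland 3.280.
Rounding down: Highland 2, Central 3, Lowland 3 (total 8).
Highland receives 2.

2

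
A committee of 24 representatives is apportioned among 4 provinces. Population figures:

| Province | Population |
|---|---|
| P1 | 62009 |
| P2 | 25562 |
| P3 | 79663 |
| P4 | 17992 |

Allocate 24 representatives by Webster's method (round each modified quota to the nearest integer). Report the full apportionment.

P1: 8, P2: 3, P3: 11, P4: 2

Standard divisor 185226/24 ≈ 7717.75; standard quotas: P1 8.035, P2 3.312, P3 10.322, P4 2.331.
Rounding to the nearest integer gives 8, 3, 10, 2 = 23 seats, so the divisor must be adjusted.
With modified divisor 7400: modified quotas P1 8.380, P2 3.454, P3 10.765, P4 2.431.
Rounding to the nearest integer: P1 8, P2 3, P3 11, P4 2 (total 24).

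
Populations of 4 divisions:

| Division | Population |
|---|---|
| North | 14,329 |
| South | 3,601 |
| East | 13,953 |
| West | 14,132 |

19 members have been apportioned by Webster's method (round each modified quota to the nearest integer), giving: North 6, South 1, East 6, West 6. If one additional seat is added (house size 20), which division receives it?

South

Priority for the next seat is population ÷ (current seats + 0.5).
Priorities: North 2204.462, South 2400.667, East 2146.615, West 2174.154.
Highest priority: South.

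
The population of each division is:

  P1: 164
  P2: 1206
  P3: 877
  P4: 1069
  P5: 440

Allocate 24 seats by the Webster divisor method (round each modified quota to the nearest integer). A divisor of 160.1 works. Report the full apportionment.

P1 1, P2 8, P3 5, P4 7, P5 3

With modified divisor 160.1: modified quotas P1 1.024, P2 7.533, P3 5.478, P4 6.677, P5 2.748.
Rounding to the nearest integer: P1 1, P2 8, P3 5, P4 7, P5 3 (total 24).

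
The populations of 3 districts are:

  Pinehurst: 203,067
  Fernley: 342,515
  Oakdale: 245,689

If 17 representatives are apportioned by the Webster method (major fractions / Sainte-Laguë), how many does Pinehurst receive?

Standard divisor 791271/17 ≈ 46545.353; standard quotas: Pinehurst 4.363, Fernley 7.359, Oakdale 5.278.
Rounding to the nearest integer gives 4, 7, 5 = 16 seats, so the divisor must be adjusted.
With modified divisor 45400: modified quotas Pinehurst 4.473, Fernley 7.544, Oakdale 5.412.
Rounding to the nearest integer: Pinehurst 4, Fernley 8, Oakdale 5 (total 17).
Pinehurst receives 4.

4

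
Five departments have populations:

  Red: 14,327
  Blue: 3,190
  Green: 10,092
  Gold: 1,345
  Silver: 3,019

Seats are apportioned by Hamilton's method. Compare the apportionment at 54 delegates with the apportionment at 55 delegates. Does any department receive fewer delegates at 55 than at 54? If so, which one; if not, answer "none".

At 54 seats: Red 24, Blue 6, Green 17, Gold 2, Silver 5.
At 55 seats: Red 25, Blue 6, Green 17, Gold 2, Silver 5.
No department's allocation decreased.

none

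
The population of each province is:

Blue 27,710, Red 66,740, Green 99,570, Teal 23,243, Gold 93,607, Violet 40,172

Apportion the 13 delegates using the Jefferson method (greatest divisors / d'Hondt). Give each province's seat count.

Standard divisor 351042/13 ≈ 27003.231; standard quotas: Blue 1.026, Red 2.472, Green 3.687, Teal 0.861, Gold 3.467, Violet 1.488.
Rounding down gives 1, 2, 3, 0, 3, 1 = 10 seats, so the divisor must be adjusted.
With modified divisor 22700: modified quotas Blue 1.221, Red 2.940, Green 4.386, Teal 1.024, Gold 4.124, Violet 1.770.
Rounding down: Blue 1, Red 2, Green 4, Teal 1, Gold 4, Violet 1 (total 13).

Blue 1, Red 2, Green 4, Teal 1, Gold 4, Violet 1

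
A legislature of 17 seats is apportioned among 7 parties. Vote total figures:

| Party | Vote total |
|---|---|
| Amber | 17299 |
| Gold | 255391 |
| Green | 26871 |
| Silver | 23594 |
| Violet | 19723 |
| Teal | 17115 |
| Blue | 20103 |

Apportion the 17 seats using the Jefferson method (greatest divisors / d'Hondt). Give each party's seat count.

Standard divisor 380096/17 ≈ 22358.588; standard quotas: Amber 0.774, Gold 11.423, Green 1.202, Silver 1.055, Violet 0.882, Teal 0.765, Blue 0.899.
Rounding down gives 0, 11, 1, 1, 0, 0, 0 = 13 seats, so the divisor must be adjusted.
With modified divisor 18900: modified quotas Amber 0.915, Gold 13.513, Green 1.422, Silver 1.248, Violet 1.044, Teal 0.906, Blue 1.064.
Rounding down: Amber 0, Gold 13, Green 1, Silver 1, Violet 1, Teal 0, Blue 1 (total 17).

Amber: 0; Gold: 13; Green: 1; Silver: 1; Violet: 1; Teal: 0; Blue: 1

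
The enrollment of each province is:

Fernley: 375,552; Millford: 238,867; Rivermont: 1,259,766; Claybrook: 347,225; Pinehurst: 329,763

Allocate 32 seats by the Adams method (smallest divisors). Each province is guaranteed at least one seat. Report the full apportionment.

Fernley 5; Millford 3; Rivermont 15; Claybrook 5; Pinehurst 4

Standard divisor 2551173/32 ≈ 79724.156; standard quotas: Fernley 4.711, Millford 2.996, Rivermont 15.802, Claybrook 4.355, Pinehurst 4.136.
Rounding up gives 5, 3, 16, 5, 5 = 34 seats, so the divisor must be adjusted.
With modified divisor 85400: modified quotas Fernley 4.398, Millford 2.797, Rivermont 14.751, Claybrook 4.066, Pinehurst 3.861.
Rounding up: Fernley 5, Millford 3, Rivermont 15, Claybrook 5, Pinehurst 4 (total 32).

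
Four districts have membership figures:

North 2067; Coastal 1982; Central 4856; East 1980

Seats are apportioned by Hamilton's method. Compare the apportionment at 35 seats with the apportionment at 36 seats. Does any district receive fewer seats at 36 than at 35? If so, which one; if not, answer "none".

At 35 seats: North 7, Coastal 6, Central 16, East 6.
At 36 seats: North 7, Coastal 7, Central 16, East 6.
No district's allocation decreased.

none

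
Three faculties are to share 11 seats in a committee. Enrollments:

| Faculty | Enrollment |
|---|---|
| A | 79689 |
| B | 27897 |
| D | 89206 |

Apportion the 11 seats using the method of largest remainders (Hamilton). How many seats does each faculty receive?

A=4, B=2, D=5

Total 196792; standard divisor 196792/11 ≈ 17890.182.
Standard quotas: A 4.4543, B 1.5593, D 4.9863.
Lower quotas: A 4, B 1, D 4 (sum 9, leaving 2 seats).
Remainders in descending order: D 0.9863, B 0.5593, A 0.4543.
Largest remainders: D, B receive the extra seats.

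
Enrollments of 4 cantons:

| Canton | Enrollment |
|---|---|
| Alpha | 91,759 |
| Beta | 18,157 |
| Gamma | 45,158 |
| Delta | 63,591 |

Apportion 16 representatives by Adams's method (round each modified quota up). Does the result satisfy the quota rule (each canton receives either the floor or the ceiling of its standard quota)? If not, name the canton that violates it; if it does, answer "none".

none

Standard quotas: Alpha 6.714, Beta 1.329, Gamma 3.304, Delta 4.653.
Adams allocation: Alpha 6, Beta 2, Gamma 3, Delta 5.
Every allocation lies between the lower and upper quota.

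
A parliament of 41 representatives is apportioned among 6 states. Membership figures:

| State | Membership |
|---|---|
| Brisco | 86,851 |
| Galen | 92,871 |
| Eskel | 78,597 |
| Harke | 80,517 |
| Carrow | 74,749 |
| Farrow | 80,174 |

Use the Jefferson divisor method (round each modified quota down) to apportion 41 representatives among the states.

Brisco 7; Galen 8; Eskel 6; Harke 7; Carrow 6; Farrow 7

Standard divisor 493759/41 ≈ 12042.902; standard quotas: Brisco 7.212, Galen 7.712, Eskel 6.526, Harke 6.686, Carrow 6.207, Farrow 6.657.
Rounding down gives 7, 7, 6, 6, 6, 6 = 38 seats, so the divisor must be adjusted.
With modified divisor 11300: modified quotas Brisco 7.686, Galen 8.219, Eskel 6.955, Harke 7.125, Carrow 6.615, Farrow 7.095.
Rounding down: Brisco 7, Galen 8, Eskel 6, Harke 7, Carrow 6, Farrow 7 (total 41).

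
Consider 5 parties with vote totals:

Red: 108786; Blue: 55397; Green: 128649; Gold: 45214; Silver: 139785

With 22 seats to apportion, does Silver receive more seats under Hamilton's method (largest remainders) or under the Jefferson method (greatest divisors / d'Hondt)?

Hamilton: Red 5, Blue 3, Green 6, Gold 2, Silver 6.
Jefferson: Red 5, Blue 2, Green 6, Gold 2, Silver 7.
Silver gets 6 under Hamilton and 7 under Jefferson.

Jefferson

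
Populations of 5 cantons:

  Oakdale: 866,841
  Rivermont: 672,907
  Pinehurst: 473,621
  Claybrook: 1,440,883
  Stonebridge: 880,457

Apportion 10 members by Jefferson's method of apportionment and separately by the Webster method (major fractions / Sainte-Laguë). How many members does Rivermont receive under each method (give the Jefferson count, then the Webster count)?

1 and 2

Jefferson: Oakdale 2, Rivermont 1, Pinehurst 1, Claybrook 4, Stonebridge 2.
Webster: Oakdale 2, Rivermont 2, Pinehurst 1, Claybrook 3, Stonebridge 2.
Rivermont gets 1 under Jefferson and 2 under Webster.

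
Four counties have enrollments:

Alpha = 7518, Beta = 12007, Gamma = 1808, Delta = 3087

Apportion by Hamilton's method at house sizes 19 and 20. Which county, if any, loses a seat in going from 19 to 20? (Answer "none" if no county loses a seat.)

Gamma

At 19 seats: Alpha 6, Beta 9, Gamma 2, Delta 2.
At 20 seats: Alpha 6, Beta 10, Gamma 1, Delta 3.
Gamma drops from 2 to 1.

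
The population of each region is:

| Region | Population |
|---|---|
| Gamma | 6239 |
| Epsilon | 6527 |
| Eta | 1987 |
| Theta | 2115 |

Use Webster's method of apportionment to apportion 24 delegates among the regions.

Standard divisor 16868/24 ≈ 702.833; standard quotas: Gamma 8.877, Epsilon 9.287, Eta 2.827, Theta 3.009.
Rounding to the nearest integer gives Gamma 9, Epsilon 9, Eta 3, Theta 3 — total 24, matching the house size, so no adjustment is needed.

Gamma: 9; Epsilon: 9; Eta: 3; Theta: 3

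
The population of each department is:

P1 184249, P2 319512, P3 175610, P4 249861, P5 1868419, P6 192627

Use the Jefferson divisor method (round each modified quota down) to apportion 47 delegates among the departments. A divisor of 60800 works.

With modified divisor 60800: modified quotas P1 3.030, P2 5.255, P3 2.888, P4 4.110, P5 30.731, P6 3.168.
Rounding down: P1 3, P2 5, P3 2, P4 4, P5 30, P6 3 (total 47).

P1 3, P2 5, P3 2, P4 4, P5 30, P6 3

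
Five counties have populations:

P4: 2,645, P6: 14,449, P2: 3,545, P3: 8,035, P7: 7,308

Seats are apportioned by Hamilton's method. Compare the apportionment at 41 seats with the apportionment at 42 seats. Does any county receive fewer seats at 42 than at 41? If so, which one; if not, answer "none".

none

At 41 seats: P4 3, P6 17, P2 4, P3 9, P7 8.
At 42 seats: P4 3, P6 17, P2 4, P3 9, P7 9.
No county's allocation decreased.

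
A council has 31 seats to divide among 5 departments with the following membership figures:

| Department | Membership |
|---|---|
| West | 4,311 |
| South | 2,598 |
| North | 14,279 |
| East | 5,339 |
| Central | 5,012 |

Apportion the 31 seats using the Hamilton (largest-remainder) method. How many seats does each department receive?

Total 31539; standard divisor 31539/31 ≈ 1017.387.
Standard quotas: West 4.2373, South 2.5536, North 14.0350, East 5.2478, Central 4.9263.
Lower quotas: West 4, South 2, North 14, East 5, Central 4 (sum 29, leaving 2 seats).
Remainders in descending order: Central 0.9263, South 0.5536, East 0.2478, West 0.2373, North 0.0350.
The surplus seats go to Central, South.

West 4, South 3, North 14, East 5, Central 5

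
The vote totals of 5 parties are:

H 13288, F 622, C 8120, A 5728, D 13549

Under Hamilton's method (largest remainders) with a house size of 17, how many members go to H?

Standard divisor: 41307 ÷ 17 ≈ 2429.824.
Standard quotas: H 5.4687, F 0.2560, C 3.3418, A 2.3574, D 5.5761.
Lower quotas: H 5, F 0, C 3, A 2, D 5 (sum 15, leaving 2 seats).
Remainders in descending order: D 0.5761, H 0.4687, A 0.3574, C 0.3418, F 0.2560.
The surplus seats go to D, H.
H receives 6.

6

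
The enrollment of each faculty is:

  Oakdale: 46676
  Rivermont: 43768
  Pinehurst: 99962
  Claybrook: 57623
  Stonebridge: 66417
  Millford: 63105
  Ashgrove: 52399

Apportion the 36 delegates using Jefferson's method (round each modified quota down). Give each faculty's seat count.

Oakdale: 4, Rivermont: 3, Pinehurst: 9, Claybrook: 5, Stonebridge: 6, Millford: 5, Ashgrove: 4

Standard divisor 429950/36 ≈ 11943.056; standard quotas: Oakdale 3.908, Rivermont 3.665, Pinehurst 8.370, Claybrook 4.825, Stonebridge 5.561, Millford 5.284, Ashgrove 4.387.
Rounding down gives 3, 3, 8, 4, 5, 5, 4 = 32 seats, so the divisor must be adjusted.
With modified divisor 11000: modified quotas Oakdale 4.243, Rivermont 3.979, Pinehurst 9.087, Claybrook 5.238, Stonebridge 6.038, Millford 5.737, Ashgrove 4.764.
Rounding down: Oakdale 4, Rivermont 3, Pinehurst 9, Claybrook 5, Stonebridge 6, Millford 5, Ashgrove 4 (total 36).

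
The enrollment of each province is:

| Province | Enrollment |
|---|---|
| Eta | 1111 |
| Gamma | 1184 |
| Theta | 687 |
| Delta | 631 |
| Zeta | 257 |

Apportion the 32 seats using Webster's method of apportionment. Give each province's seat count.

Standard divisor 3870/32 ≈ 120.938; standard quotas: Eta 9.187, Gamma 9.790, Theta 5.681, Delta 5.218, Zeta 2.125.
Rounding to the nearest integer gives Eta 9, Gamma 10, Theta 6, Delta 5, Zeta 2 — total 32, matching the house size, so no adjustment is needed.

Eta: 9, Gamma: 10, Theta: 6, Delta: 5, Zeta: 2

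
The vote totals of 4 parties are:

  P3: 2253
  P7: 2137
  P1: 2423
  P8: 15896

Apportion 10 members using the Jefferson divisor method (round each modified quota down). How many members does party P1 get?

1

Standard divisor 22709/10 ≈ 2270.9; standard quotas: P3 0.992, P7 0.941, P1 1.067, P8 7.000.
Rounding down gives 0, 0, 1, 6 = 7 seats, so the divisor must be adjusted.
With modified divisor 2060: modified quotas P3 1.094, P7 1.037, P1 1.176, P8 7.717.
Rounding down: P3 1, P7 1, P1 1, P8 7 (total 10).
P1 receives 1.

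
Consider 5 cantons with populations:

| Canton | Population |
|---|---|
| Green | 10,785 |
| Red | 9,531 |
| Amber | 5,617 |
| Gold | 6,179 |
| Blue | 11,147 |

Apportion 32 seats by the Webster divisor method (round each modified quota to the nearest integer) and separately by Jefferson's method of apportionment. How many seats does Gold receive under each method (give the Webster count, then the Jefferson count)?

Webster: Green 8, Red 7, Amber 4, Gold 5, Blue 8.
Jefferson: Green 8, Red 7, Amber 4, Gold 4, Blue 9.
Gold gets 5 under Webster and 4 under Jefferson.

5 and 4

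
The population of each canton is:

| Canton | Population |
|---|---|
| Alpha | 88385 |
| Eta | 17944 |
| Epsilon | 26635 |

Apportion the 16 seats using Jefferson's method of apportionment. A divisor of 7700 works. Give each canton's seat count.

Alpha: 11; Eta: 2; Epsilon: 3

With modified divisor 7700: modified quotas Alpha 11.479, Eta 2.330, Epsilon 3.459.
Rounding down: Alpha 11, Eta 2, Epsilon 3 (total 16).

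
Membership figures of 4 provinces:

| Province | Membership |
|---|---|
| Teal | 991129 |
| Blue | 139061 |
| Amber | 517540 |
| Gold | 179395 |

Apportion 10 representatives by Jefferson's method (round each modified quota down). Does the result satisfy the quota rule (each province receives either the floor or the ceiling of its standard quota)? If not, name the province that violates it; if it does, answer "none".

none

Standard quotas: Teal 5.425, Blue 0.761, Amber 2.833, Gold 0.982.
Jefferson allocation: Teal 6, Blue 0, Amber 3, Gold 1.
Every allocation lies between the lower and upper quota.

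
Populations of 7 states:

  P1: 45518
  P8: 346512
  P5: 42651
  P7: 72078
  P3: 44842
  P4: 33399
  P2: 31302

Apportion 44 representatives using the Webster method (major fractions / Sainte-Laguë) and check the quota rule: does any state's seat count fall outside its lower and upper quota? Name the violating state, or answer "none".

P8

Standard quotas: P1 3.250, P8 24.739, P5 3.045, P7 5.146, P3 3.201, P4 2.384, P2 2.235.
Webster allocation: P1 3, P8 26, P5 3, P7 5, P3 3, P4 2, P2 2.
P8 has quota 24.739 (lower 24, upper 25) but receives 26 — outside the quota interval.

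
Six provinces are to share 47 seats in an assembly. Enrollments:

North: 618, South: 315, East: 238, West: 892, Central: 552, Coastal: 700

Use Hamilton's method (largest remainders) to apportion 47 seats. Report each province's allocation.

North=9, South=4, East=3, West=13, Central=8, Coastal=10

The standard divisor is 3315/47 ≈ 70.532.
Standard quotas: North 8.762, South 4.466, East 3.374, West 12.647, Central 7.826, Coastal 9.925.
Lower quotas: North 8, South 4, East 3, West 12, Central 7, Coastal 9 (sum 43, leaving 4 seats).
Remainders in descending order: Coastal 0.925, Central 0.826, North 0.762, West 0.647, South 0.466, East 0.374.
The surplus seats go to Coastal, Central, North, West.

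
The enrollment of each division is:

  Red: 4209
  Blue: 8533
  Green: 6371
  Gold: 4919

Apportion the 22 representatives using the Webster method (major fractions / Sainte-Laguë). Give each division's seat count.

Red 4; Blue 8; Green 6; Gold 4

Standard divisor 24032/22 ≈ 1092.364; standard quotas: Red 3.853, Blue 7.812, Green 5.832, Gold 4.503.
Rounding to the nearest integer gives 4, 8, 6, 5 = 23 seats, so the divisor must be adjusted.
With modified divisor 1100: modified quotas Red 3.826, Blue 7.757, Green 5.792, Gold 4.472.
Rounding to the nearest integer: Red 4, Blue 8, Green 6, Gold 4 (total 22).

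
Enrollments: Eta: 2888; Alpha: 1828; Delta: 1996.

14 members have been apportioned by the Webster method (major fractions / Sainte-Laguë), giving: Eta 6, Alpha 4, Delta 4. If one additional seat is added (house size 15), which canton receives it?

Eta

Priority for the next seat is population ÷ (current seats + 0.5).
Priorities: Eta 444.308, Alpha 406.222, Delta 443.556.
Highest priority: Eta.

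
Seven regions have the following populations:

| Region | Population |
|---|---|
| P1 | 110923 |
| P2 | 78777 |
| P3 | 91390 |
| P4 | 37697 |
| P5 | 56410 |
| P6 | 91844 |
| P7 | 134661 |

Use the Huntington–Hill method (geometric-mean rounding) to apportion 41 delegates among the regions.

With divisor 14603: modified quotas P1 7.596, P2 5.395, P3 6.258, P4 2.581, P5 3.863, P6 6.289, P7 9.221.
Geometric-mean thresholds: P1 √(7·8)=7.483, P2 √(5·6)=5.477, P3 √(6·7)=6.481, P4 √(2·3)=2.449, P5 √(3·4)=3.464, P6 √(6·7)=6.481, P7 √(9·10)=9.487.
Each quota rounded against its threshold gives P1 8, P2 5, P3 6, P4 3, P5 4, P6 6, P7 9 (total 41).

P1: 8; P2: 5; P3: 6; P4: 3; P5: 4; P6: 6; P7: 9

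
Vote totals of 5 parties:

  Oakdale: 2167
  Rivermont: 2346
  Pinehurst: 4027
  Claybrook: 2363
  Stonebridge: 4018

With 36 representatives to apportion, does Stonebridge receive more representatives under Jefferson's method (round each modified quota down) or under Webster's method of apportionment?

Jefferson: Oakdale 5, Rivermont 5, Pinehurst 10, Claybrook 6, Stonebridge 10.
Webster: Oakdale 5, Rivermont 6, Pinehurst 10, Claybrook 6, Stonebridge 9.
Stonebridge gets 10 under Jefferson and 9 under Webster.

Jefferson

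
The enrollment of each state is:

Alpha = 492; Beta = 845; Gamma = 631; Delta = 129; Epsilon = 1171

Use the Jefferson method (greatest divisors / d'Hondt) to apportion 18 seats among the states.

Standard divisor 3268/18 ≈ 181.556; standard quotas: Alpha 2.710, Beta 4.654, Gamma 3.476, Delta 0.711, Epsilon 6.450.
Rounding down gives 2, 4, 3, 0, 6 = 15 seats, so the divisor must be adjusted.
With modified divisor 160: modified quotas Alpha 3.075, Beta 5.281, Gamma 3.944, Delta 0.806, Epsilon 7.319.
Rounding down: Alpha 3, Beta 5, Gamma 3, Delta 0, Epsilon 7 (total 18).

Alpha 3, Beta 5, Gamma 3, Delta 0, Epsilon 7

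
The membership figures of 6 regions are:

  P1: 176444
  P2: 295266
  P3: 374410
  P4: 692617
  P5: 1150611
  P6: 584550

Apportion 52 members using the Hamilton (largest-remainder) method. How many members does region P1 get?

Total 3273898; standard divisor 3273898/52 ≈ 62959.577.
Standard quotas: P1 2.8025, P2 4.6898, P3 5.9468, P4 11.0010, P5 18.2754, P6 9.2845.
Lower quotas: P1 2, P2 4, P3 5, P4 11, P5 18, P6 9 (sum 49, leaving 3 seats).
Remainders in descending order: P3 0.9468, P1 0.8025, P2 0.6898, P6 0.2845, P5 0.2754, P4 0.0010.
Largest remainders: P3, P1, P2 receive the extra seats.
P1 receives 3.

3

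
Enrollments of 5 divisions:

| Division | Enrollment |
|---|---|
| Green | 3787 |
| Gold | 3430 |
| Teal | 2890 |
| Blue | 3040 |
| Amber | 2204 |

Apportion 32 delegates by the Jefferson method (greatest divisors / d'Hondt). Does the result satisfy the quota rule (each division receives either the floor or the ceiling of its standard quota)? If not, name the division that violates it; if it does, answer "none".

Standard quotas: Green 7.894, Gold 7.150, Teal 6.024, Blue 6.337, Amber 4.594.
Jefferson allocation: Green 8, Gold 7, Teal 6, Blue 6, Amber 5.
Every allocation lies between the lower and upper quota.

none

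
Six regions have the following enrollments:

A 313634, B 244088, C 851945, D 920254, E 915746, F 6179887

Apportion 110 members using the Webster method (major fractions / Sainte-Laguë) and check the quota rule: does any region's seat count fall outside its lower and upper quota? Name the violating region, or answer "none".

Standard quotas: A 3.660, B 2.849, C 9.943, D 10.740, E 10.687, F 72.122.
Webster allocation: A 4, B 3, C 10, D 11, E 11, F 71.
F has quota 72.122 (lower 72, upper 73) but receives 71 — outside the quota interval.

F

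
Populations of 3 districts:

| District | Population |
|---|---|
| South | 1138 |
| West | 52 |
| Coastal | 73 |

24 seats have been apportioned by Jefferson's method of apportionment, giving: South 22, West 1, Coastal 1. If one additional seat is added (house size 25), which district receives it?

South

Priority for the next seat is population ÷ (current seats + 1).
Priorities: South 49.478, West 26.000, Coastal 36.500.
Highest priority: South.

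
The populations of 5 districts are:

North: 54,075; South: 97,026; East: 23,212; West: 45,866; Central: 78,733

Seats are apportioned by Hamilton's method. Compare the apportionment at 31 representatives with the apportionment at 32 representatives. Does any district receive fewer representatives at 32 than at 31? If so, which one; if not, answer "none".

none

At 31 seats: North 6, South 10, East 2, West 5, Central 8.
At 32 seats: North 6, South 10, East 3, West 5, Central 8.
No district's allocation decreased.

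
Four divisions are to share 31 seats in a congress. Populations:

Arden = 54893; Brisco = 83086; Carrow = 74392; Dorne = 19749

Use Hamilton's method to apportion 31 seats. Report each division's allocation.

Total 232120; standard divisor 232120/31 ≈ 7487.742.
Standard quotas: Arden 7.3310, Brisco 11.0963, Carrow 9.9352, Dorne 2.6375.
Lower quotas: Arden 7, Brisco 11, Carrow 9, Dorne 2 (sum 29, leaving 2 seats).
Remainders in descending order: Carrow 0.9352, Dorne 0.6375, Arden 0.3310, Brisco 0.0963.
Largest remainders: Carrow, Dorne receive the extra seats.

Arden 7, Brisco 11, Carrow 10, Dorne 3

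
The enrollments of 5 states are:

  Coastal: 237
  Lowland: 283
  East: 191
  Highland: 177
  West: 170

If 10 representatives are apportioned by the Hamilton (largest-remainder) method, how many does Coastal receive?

2

Standard divisor: 1058 ÷ 10 ≈ 105.8.
Standard quotas: Coastal 2.240, Lowland 2.675, East 1.805, Highland 1.673, West 1.607.
Lower quotas: Coastal 2, Lowland 2, East 1, Highland 1, West 1 (sum 7, leaving 3 seats).
Remainders in descending order: East 0.805, Lowland 0.675, Highland 0.673, West 0.607, Coastal 0.240.
The surplus seats go to East, Lowland, Highland.
Coastal receives 2.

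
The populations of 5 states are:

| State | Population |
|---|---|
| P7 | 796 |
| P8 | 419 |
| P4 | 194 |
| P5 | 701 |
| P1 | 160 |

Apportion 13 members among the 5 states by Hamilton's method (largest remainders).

P7=5; P8=2; P4=1; P5=4; P1=1

Total 2270; standard divisor 2270/13 ≈ 174.615.
Standard quotas: P7 4.559, P8 2.400, P4 1.111, P5 4.015, P1 0.916.
Lower quotas: P7 4, P8 2, P4 1, P5 4, P1 0 (sum 11, leaving 2 seats).
Remainders in descending order: P1 0.916, P7 0.559, P8 0.400, P4 0.111, P5 0.015.
Largest remainders: P1, P7 receive the extra seats.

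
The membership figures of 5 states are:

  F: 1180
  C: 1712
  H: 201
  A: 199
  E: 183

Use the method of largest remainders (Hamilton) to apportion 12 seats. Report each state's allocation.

F 4, C 6, H 1, A 1, E 0

Standard divisor: 3475 ÷ 12 ≈ 289.583.
Standard quotas: F 4.075, C 5.912, H 0.694, A 0.687, E 0.632.
Lower quotas: F 4, C 5, H 0, A 0, E 0 (sum 9, leaving 3 seats).
Remainders in descending order: C 0.912, H 0.694, A 0.687, E 0.632, F 0.075.
The surplus seats go to C, H, A.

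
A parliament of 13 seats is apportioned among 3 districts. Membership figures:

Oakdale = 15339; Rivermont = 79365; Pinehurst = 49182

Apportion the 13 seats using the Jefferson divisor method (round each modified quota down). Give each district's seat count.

Standard divisor 143886/13 ≈ 11068.154; standard quotas: Oakdale 1.386, Rivermont 7.171, Pinehurst 4.444.
Rounding down gives 1, 7, 4 = 12 seats, so the divisor must be adjusted.
With modified divisor 9880: modified quotas Oakdale 1.553, Rivermont 8.033, Pinehurst 4.978.
Rounding down: Oakdale 1, Rivermont 8, Pinehurst 4 (total 13).

Oakdale: 1; Rivermont: 8; Pinehurst: 4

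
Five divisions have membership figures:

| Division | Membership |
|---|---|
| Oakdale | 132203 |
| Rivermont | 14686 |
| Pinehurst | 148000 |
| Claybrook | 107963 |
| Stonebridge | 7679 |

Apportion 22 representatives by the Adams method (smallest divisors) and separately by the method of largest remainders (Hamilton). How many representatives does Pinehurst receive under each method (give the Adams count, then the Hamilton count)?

Adams: Oakdale 7, Rivermont 1, Pinehurst 7, Claybrook 6, Stonebridge 1.
Hamilton: Oakdale 7, Rivermont 1, Pinehurst 8, Claybrook 6, Stonebridge 0.
Pinehurst gets 7 under Adams and 8 under Hamilton.

7 and 8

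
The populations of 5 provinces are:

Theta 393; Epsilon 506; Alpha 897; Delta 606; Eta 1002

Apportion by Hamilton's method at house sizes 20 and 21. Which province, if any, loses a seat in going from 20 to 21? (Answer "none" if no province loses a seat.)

At 20 seats: Theta 2, Epsilon 3, Alpha 5, Delta 4, Eta 6.
At 21 seats: Theta 2, Epsilon 3, Alpha 6, Delta 4, Eta 6.
No province's allocation decreased.

none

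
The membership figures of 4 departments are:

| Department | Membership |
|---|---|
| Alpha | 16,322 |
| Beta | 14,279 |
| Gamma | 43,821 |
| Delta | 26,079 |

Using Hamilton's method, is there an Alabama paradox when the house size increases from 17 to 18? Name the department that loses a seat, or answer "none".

Beta

At 17 seats: Alpha 3, Beta 3, Gamma 7, Delta 4.
At 18 seats: Alpha 3, Beta 2, Gamma 8, Delta 5.
Beta drops from 3 to 2.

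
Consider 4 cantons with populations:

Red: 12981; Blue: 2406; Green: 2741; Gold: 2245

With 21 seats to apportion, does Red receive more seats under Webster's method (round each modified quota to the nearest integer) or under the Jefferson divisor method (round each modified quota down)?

Jefferson

Webster: Red 13, Blue 3, Green 3, Gold 2.
Jefferson: Red 14, Blue 2, Green 3, Gold 2.
Red gets 13 under Webster and 14 under Jefferson.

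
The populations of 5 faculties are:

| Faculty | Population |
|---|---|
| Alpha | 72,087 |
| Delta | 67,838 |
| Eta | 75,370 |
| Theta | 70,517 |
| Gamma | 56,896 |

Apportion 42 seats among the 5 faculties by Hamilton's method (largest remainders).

Alpha: 9, Delta: 8, Eta: 9, Theta: 9, Gamma: 7

Total 342708; standard divisor 342708/42 ≈ 8159.714.
Standard quotas: Alpha 8.8345, Delta 8.3138, Eta 9.2368, Theta 8.6421, Gamma 6.9728.
Lower quotas: Alpha 8, Delta 8, Eta 9, Theta 8, Gamma 6 (sum 39, leaving 3 seats).
Remainders in descending order: Gamma 0.9728, Alpha 0.8345, Theta 0.6421, Delta 0.3138, Eta 0.2368.
Largest remainders: Gamma, Alpha, Theta receive the extra seats.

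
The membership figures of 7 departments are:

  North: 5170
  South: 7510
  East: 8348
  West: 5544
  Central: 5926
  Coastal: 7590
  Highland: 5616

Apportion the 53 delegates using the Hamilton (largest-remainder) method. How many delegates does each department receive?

North=6; South=9; East=10; West=6; Central=7; Coastal=9; Highland=6

The standard divisor is 45704/53 ≈ 862.34.
Standard quotas: North 5.9953, South 8.7089, East 9.6806, West 6.4290, Central 6.8720, Coastal 8.8016, Highland 6.5125.
Lower quotas: North 5, South 8, East 9, West 6, Central 6, Coastal 8, Highland 6 (sum 48, leaving 5 seats).
Remainders in descending order: North 0.9953, Central 0.8720, Coastal 0.8016, South 0.7089, East 0.6806, Highland 0.5125, West 0.4290.
Largest remainders: North, Central, Coastal, South, East receive the extra seats.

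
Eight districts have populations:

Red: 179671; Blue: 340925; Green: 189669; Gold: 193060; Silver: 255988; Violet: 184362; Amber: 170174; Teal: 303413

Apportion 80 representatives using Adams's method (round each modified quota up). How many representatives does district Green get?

8

Standard divisor 1817262/80 ≈ 22715.775; standard quotas: Red 7.910, Blue 15.008, Green 8.350, Gold 8.499, Silver 11.269, Violet 8.116, Amber 7.491, Teal 13.357.
Rounding up gives 8, 16, 9, 9, 12, 9, 8, 14 = 85 seats, so the divisor must be adjusted.
With modified divisor 23900: modified quotas Red 7.518, Blue 14.265, Green 7.936, Gold 8.078, Silver 10.711, Violet 7.714, Amber 7.120, Teal 12.695.
Rounding up: Red 8, Blue 15, Green 8, Gold 9, Silver 11, Violet 8, Amber 8, Teal 13 (total 80).
Green receives 8.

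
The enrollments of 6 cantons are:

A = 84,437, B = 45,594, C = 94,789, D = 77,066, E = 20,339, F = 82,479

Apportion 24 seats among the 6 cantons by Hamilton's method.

The standard divisor is 404704/24 ≈ 16862.667.
Standard quotas: A 5.0073, B 2.7038, C 5.6212, D 4.5702, E 1.2062, F 4.8912.
Lower quotas: A 5, B 2, C 5, D 4, E 1, F 4 (sum 21, leaving 3 seats).
Remainders in descending order: F 0.8912, B 0.7038, C 0.6212, D 0.5702, E 0.2062, A 0.0073.
The surplus seats go to F, B, C.

A 5, B 3, C 6, D 4, E 1, F 5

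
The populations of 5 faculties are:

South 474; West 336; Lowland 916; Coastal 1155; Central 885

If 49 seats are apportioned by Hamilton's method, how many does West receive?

Standard divisor: 3766 ÷ 49 ≈ 76.857.
Standard quotas: South 6.167, West 4.372, Lowland 11.918, Coastal 15.028, Central 11.515.
Lower quotas: South 6, West 4, Lowland 11, Coastal 15, Central 11 (sum 47, leaving 2 seats).
Remainders in descending order: Lowland 0.918, Central 0.515, West 0.372, South 0.167, Coastal 0.028.
The surplus seats go to Lowland, Central.
West receives 4.

4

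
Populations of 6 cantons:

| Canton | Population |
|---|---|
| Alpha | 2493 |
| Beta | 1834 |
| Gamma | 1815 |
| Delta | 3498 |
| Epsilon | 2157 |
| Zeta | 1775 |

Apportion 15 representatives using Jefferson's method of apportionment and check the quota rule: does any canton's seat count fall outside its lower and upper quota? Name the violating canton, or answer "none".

Standard quotas: Alpha 2.755, Beta 2.027, Gamma 2.006, Delta 3.866, Epsilon 2.384, Zeta 1.962.
Jefferson allocation: Alpha 3, Beta 2, Gamma 2, Delta 4, Epsilon 2, Zeta 2.
Every allocation lies between the lower and upper quota.

none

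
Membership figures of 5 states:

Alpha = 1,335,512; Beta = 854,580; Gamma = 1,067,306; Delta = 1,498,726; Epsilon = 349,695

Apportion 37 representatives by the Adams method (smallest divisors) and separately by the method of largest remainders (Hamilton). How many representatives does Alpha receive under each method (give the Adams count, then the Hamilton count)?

9 and 10

Adams: Alpha 9, Beta 6, Gamma 8, Delta 11, Epsilon 3.
Hamilton: Alpha 10, Beta 6, Gamma 8, Delta 11, Epsilon 2.
Alpha gets 9 under Adams and 10 under Hamilton.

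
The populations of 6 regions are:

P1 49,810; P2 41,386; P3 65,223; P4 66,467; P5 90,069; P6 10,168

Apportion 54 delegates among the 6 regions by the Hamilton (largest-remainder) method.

Total 323123; standard divisor 323123/54 ≈ 5983.759.
Standard quotas: P1 8.3242, P2 6.9164, P3 10.9000, P4 11.1079, P5 15.0522, P6 1.6993.
Lower quotas: P1 8, P2 6, P3 10, P4 11, P5 15, P6 1 (sum 51, leaving 3 seats).
Remainders in descending order: P2 0.9164, P3 0.9000, P6 0.6993, P1 0.3242, P4 0.1079, P5 0.0522.
The surplus seats go to P2, P3, P6.

P1=8, P2=7, P3=11, P4=11, P5=15, P6=2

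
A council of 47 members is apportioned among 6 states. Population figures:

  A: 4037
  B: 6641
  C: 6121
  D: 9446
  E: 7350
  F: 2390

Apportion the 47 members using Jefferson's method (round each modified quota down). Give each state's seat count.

A 5, B 9, C 8, D 12, E 10, F 3

Standard divisor 35985/47 ≈ 765.638; standard quotas: A 5.273, B 8.674, C 7.995, D 12.337, E 9.600, F 3.122.
Rounding down gives 5, 8, 7, 12, 9, 3 = 44 seats, so the divisor must be adjusted.
With modified divisor 730: modified quotas A 5.530, B 9.097, C 8.385, D 12.940, E 10.068, F 3.274.
Rounding down: A 5, B 9, C 8, D 12, E 10, F 3 (total 47).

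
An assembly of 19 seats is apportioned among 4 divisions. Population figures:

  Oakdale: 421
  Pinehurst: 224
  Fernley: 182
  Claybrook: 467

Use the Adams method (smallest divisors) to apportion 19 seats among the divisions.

Standard divisor 1294/19 ≈ 68.105; standard quotas: Oakdale 6.182, Pinehurst 3.289, Fernley 2.672, Claybrook 6.857.
Rounding up gives 7, 4, 3, 7 = 21 seats, so the divisor must be adjusted.
With modified divisor 76: modified quotas Oakdale 5.539, Pinehurst 2.947, Fernley 2.395, Claybrook 6.145.
Rounding up: Oakdale 6, Pinehurst 3, Fernley 3, Claybrook 7 (total 19).

Oakdale=6, Pinehurst=3, Fernley=3, Claybrook=7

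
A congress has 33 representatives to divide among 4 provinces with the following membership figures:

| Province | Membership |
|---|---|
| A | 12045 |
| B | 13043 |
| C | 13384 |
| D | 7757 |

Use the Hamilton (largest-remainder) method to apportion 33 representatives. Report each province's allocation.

A=9, B=9, C=10, D=5

Standard divisor: 46229 ÷ 33 ≈ 1400.879.
Standard quotas: A 8.5982, B 9.3106, C 9.5540, D 5.5372.
Lower quotas: A 8, B 9, C 9, D 5 (sum 31, leaving 2 seats).
Remainders in descending order: A 0.5982, C 0.5540, D 0.5372, B 0.3106.
Largest remainders: A, C receive the extra seats.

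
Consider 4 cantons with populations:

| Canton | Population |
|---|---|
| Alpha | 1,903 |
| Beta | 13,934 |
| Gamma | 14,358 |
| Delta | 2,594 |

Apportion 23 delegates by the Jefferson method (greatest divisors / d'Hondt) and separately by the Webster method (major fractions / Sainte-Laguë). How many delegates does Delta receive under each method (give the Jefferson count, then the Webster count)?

Jefferson: Alpha 1, Beta 10, Gamma 11, Delta 1.
Webster: Alpha 1, Beta 10, Gamma 10, Delta 2.
Delta gets 1 under Jefferson and 2 under Webster.

1 and 2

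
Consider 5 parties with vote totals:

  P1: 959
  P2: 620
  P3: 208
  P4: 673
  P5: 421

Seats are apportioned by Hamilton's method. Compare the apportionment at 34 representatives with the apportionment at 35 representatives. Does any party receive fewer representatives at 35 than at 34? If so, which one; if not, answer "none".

P3

At 34 seats: P1 11, P2 7, P3 3, P4 8, P5 5.
At 35 seats: P1 12, P2 8, P3 2, P4 8, P5 5.
P3 drops from 3 to 2.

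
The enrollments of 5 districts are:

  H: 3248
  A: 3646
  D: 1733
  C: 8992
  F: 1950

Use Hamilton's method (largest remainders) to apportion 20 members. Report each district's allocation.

The standard divisor is 19569/20 ≈ 978.45.
Standard quotas: H 3.3195, A 3.7263, D 1.7712, C 9.1900, F 1.9929.
Lower quotas: H 3, A 3, D 1, C 9, F 1 (sum 17, leaving 3 seats).
Remainders in descending order: F 0.9929, D 0.7712, A 0.7263, H 0.3195, C 0.1900.
The surplus seats go to F, D, A.

H 3, A 4, D 2, C 9, F 2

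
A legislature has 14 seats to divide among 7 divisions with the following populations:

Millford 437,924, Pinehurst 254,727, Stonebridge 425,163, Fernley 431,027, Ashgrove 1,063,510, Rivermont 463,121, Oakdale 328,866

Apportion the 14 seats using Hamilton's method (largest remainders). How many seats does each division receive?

The standard divisor is 3404338/14 = 243167.
Standard quotas: Millford 1.8009, Pinehurst 1.0475, Stonebridge 1.7484, Fernley 1.7726, Ashgrove 4.3736, Rivermont 1.9045, Oakdale 1.3524.
Lower quotas: Millford 1, Pinehurst 1, Stonebridge 1, Fernley 1, Ashgrove 4, Rivermont 1, Oakdale 1 (sum 10, leaving 4 seats).
Remainders in descending order: Rivermont 0.9045, Millford 0.8009, Fernley 0.7726, Stonebridge 0.7484, Ashgrove 0.3736, Oakdale 0.3524, Pinehurst 0.0475.
The surplus seats go to Rivermont, Millford, Fernley, Stonebridge.

Millford 2; Pinehurst 1; Stonebridge 2; Fernley 2; Ashgrove 4; Rivermont 2; Oakdale 1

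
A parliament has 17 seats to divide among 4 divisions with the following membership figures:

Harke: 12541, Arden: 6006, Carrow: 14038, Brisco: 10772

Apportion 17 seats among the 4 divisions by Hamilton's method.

Total 43357; standard divisor 43357/17 ≈ 2550.412.
Standard quotas: Harke 4.9172, Arden 2.3549, Carrow 5.5042, Brisco 4.2236.
Lower quotas: Harke 4, Arden 2, Carrow 5, Brisco 4 (sum 15, leaving 2 seats).
Remainders in descending order: Harke 0.9172, Carrow 0.5042, Arden 0.3549, Brisco 0.2236.
The surplus seats go to Harke, Carrow.

Harke: 5, Arden: 2, Carrow: 6, Brisco: 4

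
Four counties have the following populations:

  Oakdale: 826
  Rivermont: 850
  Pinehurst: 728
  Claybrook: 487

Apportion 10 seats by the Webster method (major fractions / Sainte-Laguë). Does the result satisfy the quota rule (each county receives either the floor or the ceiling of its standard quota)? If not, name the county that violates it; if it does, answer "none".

Standard quotas: Oakdale 2.857, Rivermont 2.940, Pinehurst 2.518, Claybrook 1.685.
Webster allocation: Oakdale 3, Rivermont 3, Pinehurst 2, Claybrook 2.
Every allocation lies between the lower and upper quota.

none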